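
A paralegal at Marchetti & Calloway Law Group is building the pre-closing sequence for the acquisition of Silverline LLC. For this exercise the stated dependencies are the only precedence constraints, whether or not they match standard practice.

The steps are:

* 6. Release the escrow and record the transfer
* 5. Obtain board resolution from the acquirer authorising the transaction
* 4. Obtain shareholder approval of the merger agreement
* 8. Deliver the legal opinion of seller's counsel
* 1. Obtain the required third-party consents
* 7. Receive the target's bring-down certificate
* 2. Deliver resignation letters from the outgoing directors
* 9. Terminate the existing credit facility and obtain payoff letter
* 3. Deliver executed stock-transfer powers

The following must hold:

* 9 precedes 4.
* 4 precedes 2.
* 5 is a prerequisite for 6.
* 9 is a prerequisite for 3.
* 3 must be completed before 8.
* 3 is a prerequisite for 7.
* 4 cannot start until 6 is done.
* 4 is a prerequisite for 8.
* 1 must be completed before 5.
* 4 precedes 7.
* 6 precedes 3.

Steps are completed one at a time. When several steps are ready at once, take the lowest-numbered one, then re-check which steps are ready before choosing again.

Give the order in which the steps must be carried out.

Nothing is required for 1 and 9. 1 has the earlier label → 1 first.
Ready: 5 and 9. 5 has the earlier label → 5.
6 now also ready, so the ready set is {6, 9}; 6 has the earlier label → 6.
That leaves 9 as the only ready step → 9.
Now 3 and 4 have their prerequisites met. 3 has the earlier label, so 3 next.
4 is the only step now ready → 4.
Now 2, 7 and 8 have their prerequisites met. 2 has the earlier label, so 2 next.
Now 7 and 8 have their prerequisites met. 7 has the earlier label, so 7 next.
8 needed 3 and 4, now all done → 8.

1, 5, 6, 9, 3, 4, 2, 7, 8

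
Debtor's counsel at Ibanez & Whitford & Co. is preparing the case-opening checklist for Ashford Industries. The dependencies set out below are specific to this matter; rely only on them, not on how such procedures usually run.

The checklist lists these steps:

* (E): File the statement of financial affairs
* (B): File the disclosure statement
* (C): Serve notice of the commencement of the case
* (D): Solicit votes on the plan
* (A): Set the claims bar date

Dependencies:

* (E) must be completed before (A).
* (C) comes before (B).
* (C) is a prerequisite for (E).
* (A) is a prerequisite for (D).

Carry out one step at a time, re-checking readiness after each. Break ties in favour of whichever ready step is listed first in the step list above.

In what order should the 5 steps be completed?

(C), (E), (B), (A), (D)

Only (C) has no prerequisites, so it is first.
Now (E) and (B) have their prerequisites met. (E) is listed earlier, so (E) next.
Ready: (B) and (A). (B) is listed earlier → (B).
(A) needed (E), now all done → (A).
That leaves (D) as the only ready step → (D).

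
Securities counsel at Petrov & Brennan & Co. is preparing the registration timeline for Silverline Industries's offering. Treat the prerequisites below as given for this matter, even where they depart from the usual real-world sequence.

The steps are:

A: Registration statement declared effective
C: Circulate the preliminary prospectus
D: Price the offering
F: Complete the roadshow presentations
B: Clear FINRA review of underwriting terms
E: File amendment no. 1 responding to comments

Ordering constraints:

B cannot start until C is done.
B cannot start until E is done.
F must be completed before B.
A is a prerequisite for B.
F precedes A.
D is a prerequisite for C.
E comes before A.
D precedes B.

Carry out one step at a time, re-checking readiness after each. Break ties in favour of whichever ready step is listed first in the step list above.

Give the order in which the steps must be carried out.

D → C → F → E → A → B

Nothing is required for D, F and E. D is listed earlier → D first.
C, F and E are all available; C is listed earlier → C.
F and E are both available; F is listed earlier → F.
That leaves E as the only ready step → E.
Next only A has its prerequisites met → A.
Next only B has its prerequisites met → B.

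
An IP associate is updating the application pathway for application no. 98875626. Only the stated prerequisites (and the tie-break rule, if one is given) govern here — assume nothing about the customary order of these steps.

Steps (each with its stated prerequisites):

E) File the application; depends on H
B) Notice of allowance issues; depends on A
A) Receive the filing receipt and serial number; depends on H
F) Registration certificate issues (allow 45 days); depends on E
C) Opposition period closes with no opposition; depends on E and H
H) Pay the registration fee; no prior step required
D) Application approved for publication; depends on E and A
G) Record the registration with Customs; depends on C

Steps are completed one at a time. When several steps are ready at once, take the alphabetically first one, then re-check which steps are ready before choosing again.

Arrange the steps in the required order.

H, A, B, E, C, D, F, G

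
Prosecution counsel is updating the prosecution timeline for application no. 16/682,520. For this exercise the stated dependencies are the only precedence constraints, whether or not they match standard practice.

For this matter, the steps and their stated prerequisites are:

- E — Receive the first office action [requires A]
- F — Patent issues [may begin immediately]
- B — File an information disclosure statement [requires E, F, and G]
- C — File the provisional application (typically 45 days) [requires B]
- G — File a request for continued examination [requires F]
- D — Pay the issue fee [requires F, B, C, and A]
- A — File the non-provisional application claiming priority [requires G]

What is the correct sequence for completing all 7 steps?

F, G, A, E, B, C, D

Only F has no prerequisites, so it is first.
G needed F, now all done → G.
A needed G, now all done → A.
Next only E has its prerequisites met → E.
B needed E, F and G, now all done → B.
C is the only step now ready → C.
Next only D has its prerequisites met → D.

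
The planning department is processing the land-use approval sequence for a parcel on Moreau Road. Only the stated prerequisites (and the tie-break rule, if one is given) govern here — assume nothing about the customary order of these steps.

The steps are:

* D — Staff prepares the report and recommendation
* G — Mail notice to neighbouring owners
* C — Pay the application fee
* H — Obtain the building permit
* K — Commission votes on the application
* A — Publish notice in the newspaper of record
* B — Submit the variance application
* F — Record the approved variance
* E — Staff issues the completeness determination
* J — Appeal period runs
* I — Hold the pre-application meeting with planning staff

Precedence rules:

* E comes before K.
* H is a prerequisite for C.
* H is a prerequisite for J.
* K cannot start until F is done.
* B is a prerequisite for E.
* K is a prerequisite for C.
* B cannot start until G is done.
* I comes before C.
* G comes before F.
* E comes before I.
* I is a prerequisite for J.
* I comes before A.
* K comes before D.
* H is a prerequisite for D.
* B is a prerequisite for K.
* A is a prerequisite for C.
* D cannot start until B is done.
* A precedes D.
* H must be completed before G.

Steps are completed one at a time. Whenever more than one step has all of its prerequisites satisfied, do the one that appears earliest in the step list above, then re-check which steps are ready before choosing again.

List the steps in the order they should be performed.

H, G, B, F, E, K, I, A, D, C, J

H is the only step with nothing outstanding, so it goes first.
G needed H, now all done → G.
Now B and F have their prerequisites met. B is listed earlier, so B next.
Now F and E have their prerequisites met. F is listed earlier, so F next.
E needed B, now all done → E.
K and I are both available; K is listed earlier → K.
I needed E, now all done → I.
A and J are both available; A is listed earlier → A.
D, C and J are all available; D is listed earlier → D.
Ready: C and J. C is listed earlier → C.
Next only J has its prerequisites met → J.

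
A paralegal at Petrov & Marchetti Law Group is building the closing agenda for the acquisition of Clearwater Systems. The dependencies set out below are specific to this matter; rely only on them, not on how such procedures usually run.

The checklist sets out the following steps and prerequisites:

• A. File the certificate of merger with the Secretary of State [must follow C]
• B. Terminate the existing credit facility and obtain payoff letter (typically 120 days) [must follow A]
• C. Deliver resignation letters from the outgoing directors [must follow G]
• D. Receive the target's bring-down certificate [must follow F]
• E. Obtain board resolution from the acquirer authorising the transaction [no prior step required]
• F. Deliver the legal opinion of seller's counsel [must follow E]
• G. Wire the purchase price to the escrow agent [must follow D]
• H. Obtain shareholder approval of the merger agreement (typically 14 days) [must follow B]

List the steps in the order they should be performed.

E F D G C A B H

E is the only step with nothing outstanding, so it goes first.
That leaves F as the only ready step → F.
D is the only step now ready → D.
Next only G has its prerequisites met → G.
That leaves C as the only ready step → C.
That leaves A as the only ready step → A.
Next only B has its prerequisites met → B.
H needed B, now all done → H.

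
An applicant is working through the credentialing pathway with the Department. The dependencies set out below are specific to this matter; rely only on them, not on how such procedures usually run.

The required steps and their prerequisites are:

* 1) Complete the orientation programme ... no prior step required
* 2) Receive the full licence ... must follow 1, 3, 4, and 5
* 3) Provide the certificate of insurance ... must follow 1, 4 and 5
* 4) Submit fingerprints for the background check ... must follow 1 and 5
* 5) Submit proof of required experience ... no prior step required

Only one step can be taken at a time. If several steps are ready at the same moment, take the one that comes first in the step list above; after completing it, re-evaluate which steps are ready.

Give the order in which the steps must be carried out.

1, 5, 4, 3, 2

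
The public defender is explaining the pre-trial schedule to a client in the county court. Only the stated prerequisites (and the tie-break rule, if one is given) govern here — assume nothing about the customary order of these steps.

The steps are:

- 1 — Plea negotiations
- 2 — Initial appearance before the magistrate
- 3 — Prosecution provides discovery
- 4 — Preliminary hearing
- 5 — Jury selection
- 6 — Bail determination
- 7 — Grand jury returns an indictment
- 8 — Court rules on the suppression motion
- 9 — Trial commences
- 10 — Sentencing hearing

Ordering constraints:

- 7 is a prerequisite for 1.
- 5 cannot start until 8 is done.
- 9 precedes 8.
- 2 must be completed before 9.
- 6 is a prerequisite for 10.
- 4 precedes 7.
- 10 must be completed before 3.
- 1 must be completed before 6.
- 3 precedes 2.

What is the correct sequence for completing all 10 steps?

4 7 1 6 10 3 2 9 8 5

Only 4 has no prerequisites, so it is first.
7 is the only step now ready → 7.
1 is the only step now ready → 1.
6 needed 1, now all done → 6.
10 needed 6, now all done → 10.
3 is the only step now ready → 3.
Next only 2 has its prerequisites met → 2.
That leaves 9 as the only ready step → 9.
8 needed 9, now all done → 8.
That leaves 5 as the only ready step → 5.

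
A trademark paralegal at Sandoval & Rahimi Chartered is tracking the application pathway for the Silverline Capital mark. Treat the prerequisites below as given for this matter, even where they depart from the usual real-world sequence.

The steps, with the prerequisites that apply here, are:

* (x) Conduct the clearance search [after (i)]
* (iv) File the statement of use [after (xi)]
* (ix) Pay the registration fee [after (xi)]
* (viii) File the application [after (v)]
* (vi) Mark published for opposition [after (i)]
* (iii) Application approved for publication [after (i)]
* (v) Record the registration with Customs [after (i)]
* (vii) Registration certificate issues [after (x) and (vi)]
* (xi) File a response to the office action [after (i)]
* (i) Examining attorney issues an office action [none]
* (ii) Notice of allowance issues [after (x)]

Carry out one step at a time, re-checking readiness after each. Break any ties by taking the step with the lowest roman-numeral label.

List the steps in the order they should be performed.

(i) → (iii) → (v) → (vi) → (viii) → (x) → (ii) → (vii) → (xi) → (iv) → (ix)

Only (i) has no prerequisites, so it is first.
Now (iii), (v), (vi), (x) and (xi) have their prerequisites met. (iii) has the earlier label, so (iii) next.
(v), (vi), (x) and (xi) are all available; (v) has the earlier label → (v).
Ready: (vi), (viii), (x) and (xi). (vi) has the earlier label → (vi).
Ready: (viii), (x) and (xi). (viii) has the earlier label → (viii).
Now (x) and (xi) have their prerequisites met. (x) has the earlier label, so (x) next.
Now (ii), (vii) and (xi) have their prerequisites met. (ii) has the earlier label, so (ii) next.
Ready: (vii) and (xi). (vii) has the earlier label → (vii).
(xi) needed (i), now all done → (xi).
Now (iv) and (ix) have their prerequisites met. (iv) has the earlier label, so (iv) next.
That leaves (ix) as the only ready step → (ix).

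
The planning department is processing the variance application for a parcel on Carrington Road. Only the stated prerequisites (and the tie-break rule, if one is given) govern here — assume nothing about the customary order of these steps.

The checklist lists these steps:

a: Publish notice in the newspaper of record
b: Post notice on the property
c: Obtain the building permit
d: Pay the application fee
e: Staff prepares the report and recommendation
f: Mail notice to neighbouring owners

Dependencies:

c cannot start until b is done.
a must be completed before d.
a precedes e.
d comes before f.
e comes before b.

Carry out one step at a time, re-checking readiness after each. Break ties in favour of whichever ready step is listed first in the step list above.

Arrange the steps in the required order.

a, d, e, b, c, f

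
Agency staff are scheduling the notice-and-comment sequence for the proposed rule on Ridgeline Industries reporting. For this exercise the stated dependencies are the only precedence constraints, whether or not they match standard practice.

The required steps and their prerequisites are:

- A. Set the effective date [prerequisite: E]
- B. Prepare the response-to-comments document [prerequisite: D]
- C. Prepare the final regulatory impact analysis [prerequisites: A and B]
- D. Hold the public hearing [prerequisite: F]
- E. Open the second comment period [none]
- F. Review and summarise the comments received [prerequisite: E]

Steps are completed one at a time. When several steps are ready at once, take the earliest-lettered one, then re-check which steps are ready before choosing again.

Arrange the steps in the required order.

E A F D B C

E has no prerequisites → E first.
Now A and F have their prerequisites met. A has the earlier label, so A next.
F needed E, now all done → F.
That leaves D as the only ready step → D.
That leaves B as the only ready step → B.
C needed A and B, now all done → C.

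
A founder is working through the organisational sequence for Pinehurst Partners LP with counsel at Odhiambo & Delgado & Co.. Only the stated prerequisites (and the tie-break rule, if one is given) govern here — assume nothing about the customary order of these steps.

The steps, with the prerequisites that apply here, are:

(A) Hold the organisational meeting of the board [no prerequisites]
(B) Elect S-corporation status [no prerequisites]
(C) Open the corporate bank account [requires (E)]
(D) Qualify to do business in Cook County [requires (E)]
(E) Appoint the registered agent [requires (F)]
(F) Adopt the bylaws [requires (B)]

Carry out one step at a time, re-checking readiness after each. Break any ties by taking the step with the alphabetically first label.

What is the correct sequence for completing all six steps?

(A), (B), (F), (E), (C), (D)

Nothing is required for (A) and (B). (A) has the earlier label → (A) first.
(B) is the only step now ready → (B).
Next only (F) has its prerequisites met → (F).
That leaves (E) as the only ready step → (E).
(C) and (D) are both available; (C) has the earlier label → (C).
(D) needed (E), now all done → (D).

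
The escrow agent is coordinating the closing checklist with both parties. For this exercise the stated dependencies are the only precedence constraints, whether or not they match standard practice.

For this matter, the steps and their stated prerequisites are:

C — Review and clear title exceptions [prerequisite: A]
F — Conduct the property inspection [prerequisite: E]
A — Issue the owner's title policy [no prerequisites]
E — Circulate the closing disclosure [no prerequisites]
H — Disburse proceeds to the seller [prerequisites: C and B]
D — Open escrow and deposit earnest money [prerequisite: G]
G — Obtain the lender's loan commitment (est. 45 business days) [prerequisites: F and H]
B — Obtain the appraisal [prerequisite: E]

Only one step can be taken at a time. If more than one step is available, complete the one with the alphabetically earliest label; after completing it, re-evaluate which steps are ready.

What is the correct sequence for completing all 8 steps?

A, C, E, B, F, H, G, D

A and E have no prerequisites; A has the earlier label, so A is first.
Ready: C and E. C has the earlier label → C.
That leaves E as the only ready step → E.
B and F are both available; B has the earlier label → B.
H now also ready, so the ready set is {F, H}; F has the earlier label → F.
H is the only step now ready → H.
That leaves G as the only ready step → G.
D needed G, now all done → D.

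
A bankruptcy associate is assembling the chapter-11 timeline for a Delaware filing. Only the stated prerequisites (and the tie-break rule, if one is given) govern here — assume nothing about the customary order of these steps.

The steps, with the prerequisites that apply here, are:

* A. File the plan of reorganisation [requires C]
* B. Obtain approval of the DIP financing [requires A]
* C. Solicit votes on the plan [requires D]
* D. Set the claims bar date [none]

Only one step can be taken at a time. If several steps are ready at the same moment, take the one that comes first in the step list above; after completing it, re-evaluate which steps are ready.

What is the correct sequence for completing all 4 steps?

D, C, A, B

Only D has no prerequisites, so it is first.
Next only C has its prerequisites met → C.
A needed C, now all done → A.
That leaves B as the only ready step → B.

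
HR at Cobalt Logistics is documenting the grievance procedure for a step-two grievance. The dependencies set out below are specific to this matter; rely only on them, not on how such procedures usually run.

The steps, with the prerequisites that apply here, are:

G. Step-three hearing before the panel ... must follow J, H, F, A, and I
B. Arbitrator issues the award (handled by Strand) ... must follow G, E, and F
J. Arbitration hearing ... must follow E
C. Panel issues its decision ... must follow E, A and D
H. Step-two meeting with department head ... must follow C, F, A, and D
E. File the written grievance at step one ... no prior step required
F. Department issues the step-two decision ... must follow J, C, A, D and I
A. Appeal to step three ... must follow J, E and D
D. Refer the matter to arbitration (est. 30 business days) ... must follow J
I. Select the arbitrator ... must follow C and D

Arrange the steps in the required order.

E, J, D, A, C, I, F, H, G, B

E is the only step with nothing outstanding, so it goes first.
J is the only step now ready → J.
That leaves D as the only ready step → D.
A is the only step now ready → A.
C needed E, A and D, now all done → C.
That leaves I as the only ready step → I.
Next only F has its prerequisites met → F.
H is the only step now ready → H.
G is the only step now ready → G.
Next only B has its prerequisites met → B.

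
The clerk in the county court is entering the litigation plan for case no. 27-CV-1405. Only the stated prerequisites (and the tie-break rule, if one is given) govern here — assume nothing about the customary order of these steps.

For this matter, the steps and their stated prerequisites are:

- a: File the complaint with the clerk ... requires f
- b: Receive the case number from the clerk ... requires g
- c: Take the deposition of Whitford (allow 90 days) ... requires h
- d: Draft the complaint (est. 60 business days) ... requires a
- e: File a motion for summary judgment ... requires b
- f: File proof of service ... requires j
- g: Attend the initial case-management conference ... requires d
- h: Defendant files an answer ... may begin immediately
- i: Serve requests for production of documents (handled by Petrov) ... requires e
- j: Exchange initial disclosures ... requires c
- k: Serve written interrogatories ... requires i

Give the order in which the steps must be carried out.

Only h has no prerequisites, so it is first.
c needed h, now all done → c.
Next only j has its prerequisites met → j.
That leaves f as the only ready step → f.
Next only a has its prerequisites met → a.
Next only d has its prerequisites met → d.
g needed d, now all done → g.
b needed g, now all done → b.
That leaves e as the only ready step → e.
That leaves i as the only ready step → i.
k needed i, now all done → k.

h, c, j, f, a, d, g, b, e, i, k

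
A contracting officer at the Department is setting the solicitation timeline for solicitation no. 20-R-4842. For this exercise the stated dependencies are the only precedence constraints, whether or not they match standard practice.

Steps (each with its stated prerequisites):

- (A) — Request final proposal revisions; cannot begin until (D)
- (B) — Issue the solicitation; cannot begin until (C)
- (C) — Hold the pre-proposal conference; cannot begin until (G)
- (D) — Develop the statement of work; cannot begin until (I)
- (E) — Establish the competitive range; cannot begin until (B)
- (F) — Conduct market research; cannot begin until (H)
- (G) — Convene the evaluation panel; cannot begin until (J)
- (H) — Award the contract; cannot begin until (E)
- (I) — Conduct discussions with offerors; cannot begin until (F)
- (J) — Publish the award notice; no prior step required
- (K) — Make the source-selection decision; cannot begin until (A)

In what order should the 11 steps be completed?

(J) (G) (C) (B) (E) (H) (F) (I) (D) (A) (K)

(J) has no prerequisites → (J) first.
(G) needed (J), now all done → (G).
(C) is the only step now ready → (C).
(B) needed (C), now all done → (B).
(E) is the only step now ready → (E).
(H) needed (E), now all done → (H).
(F) needed (H), now all done → (F).
(I) is the only step now ready → (I).
(D) needed (I), now all done → (D).
(A) is the only step now ready → (A).
That leaves (K) as the only ready step → (K).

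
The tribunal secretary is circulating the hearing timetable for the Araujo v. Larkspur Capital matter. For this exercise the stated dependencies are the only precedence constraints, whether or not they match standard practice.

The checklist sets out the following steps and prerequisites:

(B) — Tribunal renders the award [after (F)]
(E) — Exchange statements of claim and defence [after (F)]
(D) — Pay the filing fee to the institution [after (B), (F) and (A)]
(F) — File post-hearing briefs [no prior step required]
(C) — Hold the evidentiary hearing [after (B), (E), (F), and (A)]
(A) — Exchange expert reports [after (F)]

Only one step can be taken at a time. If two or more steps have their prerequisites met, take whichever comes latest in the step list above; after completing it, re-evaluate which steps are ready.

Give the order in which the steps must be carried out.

(F) (A) (E) (B) (C) (D)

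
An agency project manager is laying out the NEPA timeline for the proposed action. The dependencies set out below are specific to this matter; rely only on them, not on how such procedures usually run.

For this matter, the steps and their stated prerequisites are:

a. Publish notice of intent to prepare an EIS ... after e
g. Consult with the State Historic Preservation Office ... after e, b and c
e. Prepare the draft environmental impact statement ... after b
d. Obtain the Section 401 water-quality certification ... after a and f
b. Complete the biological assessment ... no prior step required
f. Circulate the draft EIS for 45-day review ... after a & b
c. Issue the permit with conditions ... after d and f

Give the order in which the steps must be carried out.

b → e → a → f → d → c → g

b has no prerequisites → b first.
e is the only step now ready → e.
That leaves a as the only ready step → a.
f needed a and b, now all done → f.
That leaves d as the only ready step → d.
c needed d and f, now all done → c.
g needed e, b and c, now all done → g.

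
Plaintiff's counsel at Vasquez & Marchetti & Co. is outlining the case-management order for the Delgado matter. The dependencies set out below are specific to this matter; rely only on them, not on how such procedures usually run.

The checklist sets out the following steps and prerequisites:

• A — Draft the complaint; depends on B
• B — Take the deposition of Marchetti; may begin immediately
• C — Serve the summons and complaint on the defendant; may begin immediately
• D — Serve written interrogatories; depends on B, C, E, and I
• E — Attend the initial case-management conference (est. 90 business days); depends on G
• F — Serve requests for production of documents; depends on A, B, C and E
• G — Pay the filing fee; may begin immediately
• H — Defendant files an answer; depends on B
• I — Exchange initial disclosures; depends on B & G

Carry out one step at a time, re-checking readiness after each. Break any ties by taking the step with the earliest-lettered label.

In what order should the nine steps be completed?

Nothing is required for B, C and G. B has the earlier label → B first.
Ready: A, C, G and H. A has the earlier label → A.
Ready: C, G and H. C has the earlier label → C.
Now G and H have their prerequisites met. G has the earlier label, so G next.
E, H and I are all available; E has the earlier label → E.
F, H and I are all available; F has the earlier label → F.
Ready: H and I. H has the earlier label → H.
I needed B and G, now all done → I.
D needed B, C, E and I, now all done → D.

B → A → C → G → E → F → H → I → D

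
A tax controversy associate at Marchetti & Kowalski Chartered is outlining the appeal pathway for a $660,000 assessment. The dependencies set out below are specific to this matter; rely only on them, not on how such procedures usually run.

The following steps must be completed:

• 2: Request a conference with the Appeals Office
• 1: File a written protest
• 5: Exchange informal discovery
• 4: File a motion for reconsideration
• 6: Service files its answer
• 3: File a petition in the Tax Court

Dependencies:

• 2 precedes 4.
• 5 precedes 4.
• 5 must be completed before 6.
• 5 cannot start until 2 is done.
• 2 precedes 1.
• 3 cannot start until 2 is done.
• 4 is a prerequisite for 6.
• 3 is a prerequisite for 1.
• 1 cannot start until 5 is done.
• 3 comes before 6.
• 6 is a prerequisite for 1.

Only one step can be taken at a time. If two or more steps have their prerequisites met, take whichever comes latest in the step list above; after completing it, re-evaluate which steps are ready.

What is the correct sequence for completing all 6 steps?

2, 3, 5, 4, 6, 1

Only 2 has no prerequisites, so it is first.
3 and 5 are both available; 3 is listed later → 3.
5 needed 2, now all done → 5.
4 is the only step now ready → 4.
6 needed 3, 4 and 5, now all done → 6.
1 needed 3, 6, 5 and 2, now all done → 1.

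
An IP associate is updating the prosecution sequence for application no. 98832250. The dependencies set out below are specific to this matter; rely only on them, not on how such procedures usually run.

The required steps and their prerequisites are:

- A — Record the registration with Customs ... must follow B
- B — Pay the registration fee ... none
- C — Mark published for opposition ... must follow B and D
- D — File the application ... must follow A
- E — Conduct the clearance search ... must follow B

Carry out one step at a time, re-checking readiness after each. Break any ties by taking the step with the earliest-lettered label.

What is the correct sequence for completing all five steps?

Only B has no prerequisites, so it is first.
Ready: A and E. A has the earlier label → A.
Now D and E have their prerequisites met. D has the earlier label, so D next.
Now C and E have their prerequisites met. C has the earlier label, so C next.
E needed B, now all done → E.

B, A, D, C, E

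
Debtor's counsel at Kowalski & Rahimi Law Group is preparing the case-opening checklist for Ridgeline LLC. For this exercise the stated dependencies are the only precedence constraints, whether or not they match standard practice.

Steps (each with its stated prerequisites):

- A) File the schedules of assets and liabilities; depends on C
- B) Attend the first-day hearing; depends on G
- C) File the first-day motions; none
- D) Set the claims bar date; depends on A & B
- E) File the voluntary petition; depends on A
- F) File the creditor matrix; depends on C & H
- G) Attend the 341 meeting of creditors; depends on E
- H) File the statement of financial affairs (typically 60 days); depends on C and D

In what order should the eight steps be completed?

C is the only step with nothing outstanding, so it goes first.
A is the only step now ready → A.
E is the only step now ready → E.
G needed E, now all done → G.
Next only B has its prerequisites met → B.
That leaves D as the only ready step → D.
H is the only step now ready → H.
F is the only step now ready → F.

C, A, E, G, B, D, H, F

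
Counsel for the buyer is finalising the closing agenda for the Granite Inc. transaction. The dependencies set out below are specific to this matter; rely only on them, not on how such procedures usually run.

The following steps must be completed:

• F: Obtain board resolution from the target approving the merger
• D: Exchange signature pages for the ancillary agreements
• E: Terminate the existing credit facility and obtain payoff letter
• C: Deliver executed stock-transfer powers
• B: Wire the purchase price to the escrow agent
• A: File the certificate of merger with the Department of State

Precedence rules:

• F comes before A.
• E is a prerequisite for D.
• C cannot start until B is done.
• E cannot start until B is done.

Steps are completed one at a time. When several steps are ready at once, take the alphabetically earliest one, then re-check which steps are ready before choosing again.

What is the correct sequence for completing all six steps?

Nothing is required for B and F. B has the earlier label → B first.
Ready: C, E and F. C has the earlier label → C.
E and F are both available; E has the earlier label → E.
D now also ready, so the ready set is {D, F}; D has the earlier label → D.
Next only F has its prerequisites met → F.
Next only A has its prerequisites met → A.

B, C, E, D, F, A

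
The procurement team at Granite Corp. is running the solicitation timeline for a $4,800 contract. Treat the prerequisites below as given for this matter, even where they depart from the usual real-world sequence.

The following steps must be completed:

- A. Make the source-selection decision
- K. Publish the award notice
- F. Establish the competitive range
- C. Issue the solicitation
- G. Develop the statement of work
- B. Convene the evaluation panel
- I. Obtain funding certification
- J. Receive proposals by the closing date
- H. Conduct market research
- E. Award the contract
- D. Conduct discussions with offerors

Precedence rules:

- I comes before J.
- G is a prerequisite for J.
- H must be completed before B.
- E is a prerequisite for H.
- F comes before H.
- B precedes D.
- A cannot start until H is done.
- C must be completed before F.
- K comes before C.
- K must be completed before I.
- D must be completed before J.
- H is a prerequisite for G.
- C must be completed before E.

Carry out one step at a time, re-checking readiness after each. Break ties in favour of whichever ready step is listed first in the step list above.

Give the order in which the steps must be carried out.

K has no prerequisites → K first.
Now C and I have their prerequisites met. C is listed earlier, so C next.
F, I and E are all available; F is listed earlier → F.
Now I and E have their prerequisites met. I is listed earlier, so I next.
Next only E has its prerequisites met → E.
H needed F and E, now all done → H.
Now A, G and B have their prerequisites met. A is listed earlier, so A next.
Ready: G and B. G is listed earlier → G.
That leaves B as the only ready step → B.
D needed B, now all done → D.
J needed G, I and D, now all done → J.

K → C → F → I → E → H → A → G → B → D → J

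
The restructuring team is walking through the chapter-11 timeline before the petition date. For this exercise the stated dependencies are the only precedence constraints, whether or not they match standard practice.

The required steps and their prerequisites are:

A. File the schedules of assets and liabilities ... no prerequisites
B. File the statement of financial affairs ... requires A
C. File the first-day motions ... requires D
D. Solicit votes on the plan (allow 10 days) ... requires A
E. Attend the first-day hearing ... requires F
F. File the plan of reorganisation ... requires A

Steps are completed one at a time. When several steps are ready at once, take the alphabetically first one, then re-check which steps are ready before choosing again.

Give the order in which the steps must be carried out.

A → B → D → C → F → E

A is the only step with nothing outstanding, so it goes first.
B, D and F are all available; B has the earlier label → B.
Now D and F have their prerequisites met. D has the earlier label, so D next.
C now also ready, so the ready set is {C, F}; C has the earlier label → C.
Next only F has its prerequisites met → F.
Next only E has its prerequisites met → E.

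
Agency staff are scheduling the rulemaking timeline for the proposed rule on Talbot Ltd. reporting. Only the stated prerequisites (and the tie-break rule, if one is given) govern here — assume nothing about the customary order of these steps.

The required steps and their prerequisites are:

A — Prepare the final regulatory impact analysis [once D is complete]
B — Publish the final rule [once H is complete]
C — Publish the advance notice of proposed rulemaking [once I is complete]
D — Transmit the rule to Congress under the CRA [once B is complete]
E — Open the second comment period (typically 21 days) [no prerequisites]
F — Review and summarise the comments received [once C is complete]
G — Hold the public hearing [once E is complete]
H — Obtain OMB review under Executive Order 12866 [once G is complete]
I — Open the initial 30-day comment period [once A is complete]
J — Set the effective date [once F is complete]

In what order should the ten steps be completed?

Only E has no prerequisites, so it is first.
G is the only step now ready → G.
H needed G, now all done → H.
B is the only step now ready → B.
That leaves D as the only ready step → D.
A is the only step now ready → A.
Next only I has its prerequisites met → I.
C needed I, now all done → C.
That leaves F as the only ready step → F.
J is the only step now ready → J.

E G H B D A I C F J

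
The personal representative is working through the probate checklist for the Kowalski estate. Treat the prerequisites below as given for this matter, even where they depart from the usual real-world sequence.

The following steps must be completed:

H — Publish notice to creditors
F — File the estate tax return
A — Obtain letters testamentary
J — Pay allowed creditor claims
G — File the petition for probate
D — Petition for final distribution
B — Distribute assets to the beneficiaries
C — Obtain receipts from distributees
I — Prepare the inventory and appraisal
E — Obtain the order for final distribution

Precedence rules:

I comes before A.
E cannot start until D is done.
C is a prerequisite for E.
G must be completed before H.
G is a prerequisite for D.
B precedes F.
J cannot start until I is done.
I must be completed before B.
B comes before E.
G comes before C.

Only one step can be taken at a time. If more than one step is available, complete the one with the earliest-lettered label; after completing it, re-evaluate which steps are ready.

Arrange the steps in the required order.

G, C, D, H, I, A, B, E, F, J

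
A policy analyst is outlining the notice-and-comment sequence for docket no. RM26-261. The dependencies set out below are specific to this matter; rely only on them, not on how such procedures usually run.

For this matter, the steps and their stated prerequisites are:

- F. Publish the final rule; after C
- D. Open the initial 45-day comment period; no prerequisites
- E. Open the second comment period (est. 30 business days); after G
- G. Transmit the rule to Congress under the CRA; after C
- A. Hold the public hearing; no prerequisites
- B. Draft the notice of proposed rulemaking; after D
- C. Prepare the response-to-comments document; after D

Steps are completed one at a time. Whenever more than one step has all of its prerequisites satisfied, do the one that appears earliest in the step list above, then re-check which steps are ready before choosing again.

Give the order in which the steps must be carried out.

Nothing is required for D and A. D is listed earlier → D first.
B and C now also ready, so the ready set is {A, B, C}; A is listed earlier → A.
Ready: B and C. B is listed earlier → B.
Next only C has its prerequisites met → C.
Now F and G have their prerequisites met. F is listed earlier, so F next.
G needed C, now all done → G.
E needed G, now all done → E.

D A B C F G E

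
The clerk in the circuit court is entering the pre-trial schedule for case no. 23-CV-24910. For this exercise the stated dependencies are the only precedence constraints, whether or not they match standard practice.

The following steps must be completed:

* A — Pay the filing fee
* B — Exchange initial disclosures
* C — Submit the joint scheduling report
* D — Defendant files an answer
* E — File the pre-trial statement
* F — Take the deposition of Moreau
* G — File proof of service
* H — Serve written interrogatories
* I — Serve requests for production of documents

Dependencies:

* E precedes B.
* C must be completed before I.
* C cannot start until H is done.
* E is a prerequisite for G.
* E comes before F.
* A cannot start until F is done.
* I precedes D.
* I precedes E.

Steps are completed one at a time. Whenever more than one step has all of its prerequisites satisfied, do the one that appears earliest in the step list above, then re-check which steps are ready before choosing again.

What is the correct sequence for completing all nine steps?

H, C, I, D, E, B, F, A, G

H has no prerequisites → H first.
C needed H, now all done → C.
I needed C, now all done → I.
Now D and E have their prerequisites met. D is listed earlier, so D next.
E is the only step now ready → E.
Ready: B, F and G. B is listed earlier → B.
Ready: F and G. F is listed earlier → F.
Now A and G have their prerequisites met. A is listed earlier, so A next.
G needed E, now all done → G.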